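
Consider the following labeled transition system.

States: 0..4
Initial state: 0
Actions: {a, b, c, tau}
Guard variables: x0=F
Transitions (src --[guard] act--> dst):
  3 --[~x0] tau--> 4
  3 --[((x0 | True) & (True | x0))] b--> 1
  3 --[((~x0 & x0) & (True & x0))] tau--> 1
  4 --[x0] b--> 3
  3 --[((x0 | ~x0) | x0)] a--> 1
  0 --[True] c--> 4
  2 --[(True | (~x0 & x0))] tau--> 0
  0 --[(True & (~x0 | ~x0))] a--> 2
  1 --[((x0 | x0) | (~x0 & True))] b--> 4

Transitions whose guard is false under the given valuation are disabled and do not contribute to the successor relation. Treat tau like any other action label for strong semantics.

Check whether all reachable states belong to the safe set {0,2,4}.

Answer: INVARIANT HOLDS

Trace:
Inv-set: {0,2,4}
Reach set: {0,2,4}
  0: ✓
  2: ✓
  4: ✓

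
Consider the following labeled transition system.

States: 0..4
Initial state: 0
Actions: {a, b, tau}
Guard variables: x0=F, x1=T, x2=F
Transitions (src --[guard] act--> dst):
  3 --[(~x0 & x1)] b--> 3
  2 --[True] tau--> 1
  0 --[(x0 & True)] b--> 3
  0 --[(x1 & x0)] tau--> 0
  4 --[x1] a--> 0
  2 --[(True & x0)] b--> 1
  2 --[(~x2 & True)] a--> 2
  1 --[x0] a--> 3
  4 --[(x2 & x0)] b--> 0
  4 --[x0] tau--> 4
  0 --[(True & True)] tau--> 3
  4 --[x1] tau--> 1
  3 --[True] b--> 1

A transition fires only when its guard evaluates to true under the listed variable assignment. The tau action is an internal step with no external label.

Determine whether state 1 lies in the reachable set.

Answer: REACHABLE

Working:
7 transition(s) survive guard evaluation.
depth 0: {0}
depth 1: {3}  cumulative {0,3}
depth 2: {1}  cumulative {0,1,3}
Reachable = {0,1,3}
trace reaching 1: tau·b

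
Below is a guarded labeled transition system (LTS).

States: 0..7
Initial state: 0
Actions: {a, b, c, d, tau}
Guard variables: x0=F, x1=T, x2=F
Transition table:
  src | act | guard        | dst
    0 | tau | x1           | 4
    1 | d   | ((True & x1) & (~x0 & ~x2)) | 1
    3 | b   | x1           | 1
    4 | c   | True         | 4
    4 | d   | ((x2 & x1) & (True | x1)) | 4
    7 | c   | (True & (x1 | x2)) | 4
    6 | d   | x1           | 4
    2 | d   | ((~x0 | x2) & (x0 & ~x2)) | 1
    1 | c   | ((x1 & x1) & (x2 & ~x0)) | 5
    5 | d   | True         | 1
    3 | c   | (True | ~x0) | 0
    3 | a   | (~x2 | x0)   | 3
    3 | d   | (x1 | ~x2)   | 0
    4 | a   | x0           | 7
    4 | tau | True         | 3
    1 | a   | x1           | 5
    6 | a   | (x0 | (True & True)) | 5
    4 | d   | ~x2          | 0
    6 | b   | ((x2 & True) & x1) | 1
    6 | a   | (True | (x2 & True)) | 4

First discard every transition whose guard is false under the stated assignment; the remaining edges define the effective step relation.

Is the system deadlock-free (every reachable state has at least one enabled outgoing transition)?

Answer: DEADLOCK-FREE

Working:
R = {0,1,3,4,5}
  0: tau→4  [1 out]
  1: a→5  d→1  [2 out]
  3: a→3  b→1  c→0  d→0  [4 out]
  4: c→4  d→0  tau→3  [3 out]
  5: d→1  [1 out]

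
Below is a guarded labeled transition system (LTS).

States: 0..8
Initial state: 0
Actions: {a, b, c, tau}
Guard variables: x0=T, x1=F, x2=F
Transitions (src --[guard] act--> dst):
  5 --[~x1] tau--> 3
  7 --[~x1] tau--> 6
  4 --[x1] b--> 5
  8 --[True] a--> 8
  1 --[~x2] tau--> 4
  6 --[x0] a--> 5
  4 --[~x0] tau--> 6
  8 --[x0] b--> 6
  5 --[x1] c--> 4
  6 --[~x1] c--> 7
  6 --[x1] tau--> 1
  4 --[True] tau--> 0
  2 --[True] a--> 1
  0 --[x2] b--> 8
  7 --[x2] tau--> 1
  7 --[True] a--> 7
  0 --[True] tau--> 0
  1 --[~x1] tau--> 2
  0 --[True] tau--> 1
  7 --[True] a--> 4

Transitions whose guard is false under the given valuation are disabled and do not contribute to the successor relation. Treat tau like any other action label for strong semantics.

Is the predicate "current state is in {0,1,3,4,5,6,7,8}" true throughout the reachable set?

Answer: INVARIANT VIOLATED at state 2

Trace:
Allowed set {0,1,3,4,5,6,7,8}
R = {0,1,2,4}
  0: safe
  1: safe
  2: VIOLATES
  4: safe
reach 2 via tau·tau — violates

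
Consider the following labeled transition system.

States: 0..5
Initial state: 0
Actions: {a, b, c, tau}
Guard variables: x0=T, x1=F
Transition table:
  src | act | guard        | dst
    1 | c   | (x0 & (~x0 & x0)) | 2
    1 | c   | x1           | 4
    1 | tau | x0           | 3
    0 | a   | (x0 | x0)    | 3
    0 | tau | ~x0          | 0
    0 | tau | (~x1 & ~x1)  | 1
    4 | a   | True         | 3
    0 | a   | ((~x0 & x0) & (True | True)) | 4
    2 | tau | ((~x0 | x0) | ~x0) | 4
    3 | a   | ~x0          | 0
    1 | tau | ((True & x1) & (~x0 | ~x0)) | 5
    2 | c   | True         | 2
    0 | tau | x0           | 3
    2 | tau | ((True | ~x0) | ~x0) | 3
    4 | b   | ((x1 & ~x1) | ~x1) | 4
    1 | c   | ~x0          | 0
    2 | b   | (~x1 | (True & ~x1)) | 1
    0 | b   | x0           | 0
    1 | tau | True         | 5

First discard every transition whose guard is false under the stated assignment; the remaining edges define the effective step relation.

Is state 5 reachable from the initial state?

Answer: REACHABLE

Analysis:
Guard filter leaves 12 enabled edge(s).
Layer 0: {0}
Layer 1: {1,3}  cumulative {0,1,3}
Layer 2: {5}  cumulative {0,1,3,5}
Reach set: {0,1,3,5}
Path to 5: tau·tau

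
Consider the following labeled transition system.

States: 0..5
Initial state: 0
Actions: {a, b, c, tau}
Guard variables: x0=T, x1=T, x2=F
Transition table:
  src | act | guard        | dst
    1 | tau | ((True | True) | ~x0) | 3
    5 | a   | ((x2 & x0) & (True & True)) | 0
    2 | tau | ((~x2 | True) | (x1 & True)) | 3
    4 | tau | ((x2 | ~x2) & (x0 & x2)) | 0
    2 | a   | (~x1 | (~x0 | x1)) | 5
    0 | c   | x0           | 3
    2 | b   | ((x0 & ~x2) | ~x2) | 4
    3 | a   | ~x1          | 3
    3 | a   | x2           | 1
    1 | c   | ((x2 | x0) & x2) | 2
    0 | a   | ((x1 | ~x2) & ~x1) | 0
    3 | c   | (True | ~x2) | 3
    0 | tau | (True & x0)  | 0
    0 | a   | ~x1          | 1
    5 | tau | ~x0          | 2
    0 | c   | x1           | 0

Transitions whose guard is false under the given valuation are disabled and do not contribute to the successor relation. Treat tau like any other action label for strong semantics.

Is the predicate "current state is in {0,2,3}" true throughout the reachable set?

Inv-set: {0,2,3}
Reach set: {0,3}
  0: safe
  3: safe

Answer: INVARIANT HOLDS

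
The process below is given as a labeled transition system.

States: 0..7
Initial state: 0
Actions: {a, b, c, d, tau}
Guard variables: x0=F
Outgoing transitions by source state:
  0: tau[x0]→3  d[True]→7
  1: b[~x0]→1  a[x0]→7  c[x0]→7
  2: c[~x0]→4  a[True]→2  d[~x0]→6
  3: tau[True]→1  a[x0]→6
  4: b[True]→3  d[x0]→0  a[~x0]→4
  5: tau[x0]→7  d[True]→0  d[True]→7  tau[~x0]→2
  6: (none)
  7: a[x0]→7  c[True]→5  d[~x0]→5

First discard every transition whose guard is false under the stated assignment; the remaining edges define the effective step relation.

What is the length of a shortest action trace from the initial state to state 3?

Answer: 5

Trace:
BFS to 3:
  L0 = {0}
  L1 = {7}
  L2 = {5}
  L3 = {2}
  L4 = {4,6}
  L5 = {3}
3 enters at depth 5; path d·c·tau·c·b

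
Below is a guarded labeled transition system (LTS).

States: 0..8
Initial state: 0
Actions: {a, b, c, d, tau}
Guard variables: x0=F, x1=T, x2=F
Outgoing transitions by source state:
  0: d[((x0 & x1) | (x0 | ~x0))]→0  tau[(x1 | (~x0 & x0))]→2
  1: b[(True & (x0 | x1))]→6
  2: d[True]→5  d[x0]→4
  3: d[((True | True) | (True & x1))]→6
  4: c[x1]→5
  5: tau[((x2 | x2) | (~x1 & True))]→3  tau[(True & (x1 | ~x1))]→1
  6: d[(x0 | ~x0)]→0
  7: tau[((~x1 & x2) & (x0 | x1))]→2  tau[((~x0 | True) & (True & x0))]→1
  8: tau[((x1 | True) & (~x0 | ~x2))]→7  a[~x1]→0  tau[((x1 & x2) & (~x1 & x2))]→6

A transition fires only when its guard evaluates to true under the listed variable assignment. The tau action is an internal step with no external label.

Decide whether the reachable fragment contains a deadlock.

R = {0,1,2,5,6}
  0: d→0  tau→2  [2 exit(s)]
  1: b→6  [1 exit(s)]
  2: d→5  [1 exit(s)]
  5: tau→1  [1 exit(s)]
  6: d→0  [1 exit(s)]

Answer: DEADLOCK-FREE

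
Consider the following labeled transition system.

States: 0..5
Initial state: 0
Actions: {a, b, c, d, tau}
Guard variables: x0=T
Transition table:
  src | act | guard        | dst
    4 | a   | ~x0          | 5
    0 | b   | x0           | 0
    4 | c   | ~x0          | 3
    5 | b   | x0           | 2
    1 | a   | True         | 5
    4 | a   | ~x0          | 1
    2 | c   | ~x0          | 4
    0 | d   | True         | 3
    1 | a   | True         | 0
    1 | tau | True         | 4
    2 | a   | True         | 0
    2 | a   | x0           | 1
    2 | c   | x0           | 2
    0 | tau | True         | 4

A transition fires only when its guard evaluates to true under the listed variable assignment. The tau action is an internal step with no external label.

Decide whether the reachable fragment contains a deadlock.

Reach set: {0,3,4}
  0: b→0  d→3  tau→4  [deg 3]
  3: ∅  [no exit]
  4: ∅  [no exit]
trace reaching 3: d

Answer: DEADLOCK at state 3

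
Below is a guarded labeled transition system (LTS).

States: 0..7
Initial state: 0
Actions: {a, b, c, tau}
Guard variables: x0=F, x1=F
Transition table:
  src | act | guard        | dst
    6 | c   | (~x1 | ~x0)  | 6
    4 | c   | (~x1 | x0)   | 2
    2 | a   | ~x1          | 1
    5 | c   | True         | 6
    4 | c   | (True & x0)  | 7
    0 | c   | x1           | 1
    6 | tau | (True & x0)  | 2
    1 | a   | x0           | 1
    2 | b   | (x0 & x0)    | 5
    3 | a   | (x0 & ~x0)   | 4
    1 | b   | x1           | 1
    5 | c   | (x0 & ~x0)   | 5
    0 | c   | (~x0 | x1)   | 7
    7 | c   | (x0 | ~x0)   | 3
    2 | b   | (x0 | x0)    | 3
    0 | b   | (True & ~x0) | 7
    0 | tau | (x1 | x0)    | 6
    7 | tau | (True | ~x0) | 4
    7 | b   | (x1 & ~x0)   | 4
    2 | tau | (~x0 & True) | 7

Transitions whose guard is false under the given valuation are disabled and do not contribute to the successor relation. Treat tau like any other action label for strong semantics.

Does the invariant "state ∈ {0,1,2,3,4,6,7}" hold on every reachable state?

Inv-set: {0,1,2,3,4,6,7}
Reachable = {0,1,2,3,4,7}
  0: ✓
  1: ✓
  2: ✓
  3: ✓
  4: ✓
  7: ✓

Answer: INVARIANT HOLDS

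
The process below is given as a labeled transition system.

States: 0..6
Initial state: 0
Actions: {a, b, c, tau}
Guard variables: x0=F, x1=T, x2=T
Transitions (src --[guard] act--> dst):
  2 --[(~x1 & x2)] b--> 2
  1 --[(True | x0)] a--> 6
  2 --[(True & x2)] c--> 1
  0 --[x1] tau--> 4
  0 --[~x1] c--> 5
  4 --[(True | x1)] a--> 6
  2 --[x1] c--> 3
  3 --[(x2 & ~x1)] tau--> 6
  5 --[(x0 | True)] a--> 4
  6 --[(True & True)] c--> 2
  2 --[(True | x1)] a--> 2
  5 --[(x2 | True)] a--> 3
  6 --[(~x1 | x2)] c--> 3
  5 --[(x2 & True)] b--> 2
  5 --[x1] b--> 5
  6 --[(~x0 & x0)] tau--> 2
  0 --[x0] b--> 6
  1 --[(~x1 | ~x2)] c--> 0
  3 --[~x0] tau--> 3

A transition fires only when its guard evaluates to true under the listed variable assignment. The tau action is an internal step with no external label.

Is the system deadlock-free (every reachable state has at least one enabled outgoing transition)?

Answer: DEADLOCK-FREE

Working:
R = {0,1,2,3,4,6}
  0: tau→4  [deg 1]
  1: a→6  [deg 1]
  2: a→2  c→1  c→3  [deg 3]
  3: tau→3  [deg 1]
  4: a→6  [deg 1]
  6: c→2  c→3  [deg 2]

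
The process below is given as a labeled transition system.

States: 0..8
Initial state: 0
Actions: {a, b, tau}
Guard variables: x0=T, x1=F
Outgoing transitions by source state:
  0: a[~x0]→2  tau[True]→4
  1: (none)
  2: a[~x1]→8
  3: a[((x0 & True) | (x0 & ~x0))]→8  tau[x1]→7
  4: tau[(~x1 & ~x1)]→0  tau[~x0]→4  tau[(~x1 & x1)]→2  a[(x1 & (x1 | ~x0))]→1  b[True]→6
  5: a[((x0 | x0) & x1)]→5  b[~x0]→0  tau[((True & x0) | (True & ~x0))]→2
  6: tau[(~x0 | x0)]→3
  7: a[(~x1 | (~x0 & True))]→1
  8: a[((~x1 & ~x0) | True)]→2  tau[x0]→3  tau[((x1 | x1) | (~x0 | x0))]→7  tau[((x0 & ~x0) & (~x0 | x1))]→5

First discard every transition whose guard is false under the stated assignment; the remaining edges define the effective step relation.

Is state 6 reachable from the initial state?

After dropping false guards: 11 live edges.
depth 0: {0}
depth 1: {4}  total {0,4}
depth 2: {6}  total {0,4,6}
depth 3: {3}  total {0,3,4,6}
depth 4: {8}  total {0,3,4,6,8}
depth 5: {2,7}  total {0,2,3,4,6,7,8}
depth 6: {1}  total {0,1,2,3,4,6,7,8}
Reachable = {0,1,2,3,4,6,7,8}
witness 6: tau·b

Answer: REACHABLE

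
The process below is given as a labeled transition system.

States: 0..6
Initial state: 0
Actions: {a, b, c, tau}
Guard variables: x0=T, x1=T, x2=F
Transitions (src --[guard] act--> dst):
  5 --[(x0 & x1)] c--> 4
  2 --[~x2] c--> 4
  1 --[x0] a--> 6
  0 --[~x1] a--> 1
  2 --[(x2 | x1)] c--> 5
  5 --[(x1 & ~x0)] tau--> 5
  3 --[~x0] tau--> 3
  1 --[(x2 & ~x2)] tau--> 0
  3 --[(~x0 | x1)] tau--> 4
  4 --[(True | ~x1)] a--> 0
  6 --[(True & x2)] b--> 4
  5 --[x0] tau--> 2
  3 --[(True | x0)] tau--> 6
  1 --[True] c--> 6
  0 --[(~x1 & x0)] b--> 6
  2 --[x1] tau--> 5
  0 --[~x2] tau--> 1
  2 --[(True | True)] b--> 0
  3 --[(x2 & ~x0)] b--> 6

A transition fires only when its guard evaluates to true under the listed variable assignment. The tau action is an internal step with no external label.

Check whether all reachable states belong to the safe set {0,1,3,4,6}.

Answer: INVARIANT HOLDS

Trace:
Inv-set: {0,1,3,4,6}
Reach set: {0,1,6}
  0: ok
  1: ok
  6: ok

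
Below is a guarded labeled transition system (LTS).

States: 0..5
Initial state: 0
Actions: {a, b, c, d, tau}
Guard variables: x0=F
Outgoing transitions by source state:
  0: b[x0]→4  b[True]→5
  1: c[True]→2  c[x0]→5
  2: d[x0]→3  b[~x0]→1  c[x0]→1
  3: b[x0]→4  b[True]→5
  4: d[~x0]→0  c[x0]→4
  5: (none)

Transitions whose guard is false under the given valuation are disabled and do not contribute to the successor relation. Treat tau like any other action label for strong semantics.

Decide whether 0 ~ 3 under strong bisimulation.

Answer: BISIMILAR

Analysis:
Refine partition for ~:
  round 0: {{0,1,2,3,4,5}}
  round 1: {{0,2,3},{1},{4},{5}}
  round 2: {{0,3},{1},{2},{4},{5}}
Fixed point at round 3; 5 class(es).
0∈{0,3}, 3∈{0,3}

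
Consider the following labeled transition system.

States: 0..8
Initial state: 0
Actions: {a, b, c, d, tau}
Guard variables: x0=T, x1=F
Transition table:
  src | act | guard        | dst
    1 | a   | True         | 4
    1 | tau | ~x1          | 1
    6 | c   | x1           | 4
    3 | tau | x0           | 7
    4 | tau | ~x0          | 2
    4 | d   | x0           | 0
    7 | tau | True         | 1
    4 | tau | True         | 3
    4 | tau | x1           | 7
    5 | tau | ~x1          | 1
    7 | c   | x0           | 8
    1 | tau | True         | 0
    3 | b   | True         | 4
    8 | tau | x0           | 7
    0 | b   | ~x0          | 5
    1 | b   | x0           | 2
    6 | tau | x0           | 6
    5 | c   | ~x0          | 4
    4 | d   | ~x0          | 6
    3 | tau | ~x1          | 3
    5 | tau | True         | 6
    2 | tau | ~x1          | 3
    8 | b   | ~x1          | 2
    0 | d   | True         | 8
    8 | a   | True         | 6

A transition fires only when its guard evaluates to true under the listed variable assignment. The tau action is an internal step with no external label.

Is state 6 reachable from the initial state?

Guard filter leaves 19 enabled edge(s).
depth 0: {0}
depth 1: {8}  now seen {0,8}
depth 2: {2,6,7}  now seen {0,2,6,7,8}
depth 3: {1,3}  now seen {0,1,2,3,6,7,8}
depth 4: {4}  now seen {0,1,2,3,4,6,7,8}
Reachable = {0,1,2,3,4,6,7,8}
trace reaching 6: d·a

Answer: REACHABLE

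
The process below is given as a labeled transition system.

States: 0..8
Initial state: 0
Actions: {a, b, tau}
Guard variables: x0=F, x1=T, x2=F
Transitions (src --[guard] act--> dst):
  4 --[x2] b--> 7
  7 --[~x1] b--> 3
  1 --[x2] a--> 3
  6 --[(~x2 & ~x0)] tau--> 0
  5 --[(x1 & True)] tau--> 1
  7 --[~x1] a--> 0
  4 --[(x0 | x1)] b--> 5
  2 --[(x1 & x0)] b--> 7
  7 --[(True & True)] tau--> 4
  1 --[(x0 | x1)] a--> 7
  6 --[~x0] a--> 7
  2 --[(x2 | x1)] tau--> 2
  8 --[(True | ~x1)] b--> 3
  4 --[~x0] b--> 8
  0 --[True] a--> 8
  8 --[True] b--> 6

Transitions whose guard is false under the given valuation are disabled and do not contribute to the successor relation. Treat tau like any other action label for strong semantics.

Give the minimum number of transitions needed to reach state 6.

Answer: 2

Analysis:
Layered search for 6:
  Layer 0: {0}
  Layer 1: {8}
  Layer 2: {3,6}
6 enters at depth 2; path a·b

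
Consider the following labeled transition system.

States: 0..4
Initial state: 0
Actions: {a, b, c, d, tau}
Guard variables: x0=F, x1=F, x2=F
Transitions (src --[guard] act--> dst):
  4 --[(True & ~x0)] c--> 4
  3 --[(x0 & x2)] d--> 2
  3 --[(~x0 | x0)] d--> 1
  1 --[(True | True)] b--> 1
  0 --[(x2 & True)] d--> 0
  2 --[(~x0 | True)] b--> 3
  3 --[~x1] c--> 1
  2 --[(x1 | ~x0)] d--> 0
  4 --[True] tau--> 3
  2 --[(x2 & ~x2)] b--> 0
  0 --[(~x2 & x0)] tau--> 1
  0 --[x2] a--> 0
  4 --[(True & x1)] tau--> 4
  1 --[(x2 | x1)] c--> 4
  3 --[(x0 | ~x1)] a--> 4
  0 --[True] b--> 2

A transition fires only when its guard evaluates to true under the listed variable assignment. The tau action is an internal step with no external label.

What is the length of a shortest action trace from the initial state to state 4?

Layered search for 4:
  depth 0: {0}
  depth 1: {2}
  depth 2: {3}
  depth 3: {1,4}
depth(4)=3, e.g. b·b·a

Answer: 3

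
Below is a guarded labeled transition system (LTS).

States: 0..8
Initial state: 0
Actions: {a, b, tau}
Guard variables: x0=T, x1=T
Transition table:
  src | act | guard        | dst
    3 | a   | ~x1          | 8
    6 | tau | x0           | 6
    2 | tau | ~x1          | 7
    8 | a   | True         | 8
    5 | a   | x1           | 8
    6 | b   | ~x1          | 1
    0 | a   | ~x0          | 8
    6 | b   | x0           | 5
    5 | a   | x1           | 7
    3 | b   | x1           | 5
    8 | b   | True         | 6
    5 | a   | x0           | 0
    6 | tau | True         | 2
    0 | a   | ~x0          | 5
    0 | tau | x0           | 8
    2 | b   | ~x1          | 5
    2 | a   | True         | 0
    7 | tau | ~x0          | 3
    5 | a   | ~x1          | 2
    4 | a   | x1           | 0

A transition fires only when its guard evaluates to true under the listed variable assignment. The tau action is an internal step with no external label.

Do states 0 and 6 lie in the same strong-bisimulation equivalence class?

Bisimulation quotient by refinement:
  round 0: {{0,1,2,3,4,5,6,7,8}}
  round 1: {{0},{1,7},{2,4,5},{3},{6},{8}}
  round 2: {{0},{1,7},{2,4},{3},{5},{6},{8}}
stable after 3 split(s): 7 block(s)
[0]={0}  [6]={6}

Answer: NOT BISIMILAR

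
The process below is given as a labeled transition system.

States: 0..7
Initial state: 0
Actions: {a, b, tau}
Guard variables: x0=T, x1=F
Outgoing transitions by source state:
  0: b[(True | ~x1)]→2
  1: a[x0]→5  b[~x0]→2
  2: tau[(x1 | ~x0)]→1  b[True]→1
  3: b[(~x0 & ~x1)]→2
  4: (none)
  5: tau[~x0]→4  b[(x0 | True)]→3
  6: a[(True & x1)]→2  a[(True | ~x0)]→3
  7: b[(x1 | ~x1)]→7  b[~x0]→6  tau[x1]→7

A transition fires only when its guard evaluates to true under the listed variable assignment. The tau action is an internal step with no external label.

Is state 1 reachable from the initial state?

Answer: REACHABLE

Analysis:
Guard filter leaves 6 enabled edge(s).
depth 0: {0}
depth 1: {2}  total {0,2}
depth 2: {1}  total {0,1,2}
depth 3: {5}  total {0,1,2,5}
depth 4: {3}  total {0,1,2,3,5}
Reachable = {0,1,2,3,5}
witness 1: b·b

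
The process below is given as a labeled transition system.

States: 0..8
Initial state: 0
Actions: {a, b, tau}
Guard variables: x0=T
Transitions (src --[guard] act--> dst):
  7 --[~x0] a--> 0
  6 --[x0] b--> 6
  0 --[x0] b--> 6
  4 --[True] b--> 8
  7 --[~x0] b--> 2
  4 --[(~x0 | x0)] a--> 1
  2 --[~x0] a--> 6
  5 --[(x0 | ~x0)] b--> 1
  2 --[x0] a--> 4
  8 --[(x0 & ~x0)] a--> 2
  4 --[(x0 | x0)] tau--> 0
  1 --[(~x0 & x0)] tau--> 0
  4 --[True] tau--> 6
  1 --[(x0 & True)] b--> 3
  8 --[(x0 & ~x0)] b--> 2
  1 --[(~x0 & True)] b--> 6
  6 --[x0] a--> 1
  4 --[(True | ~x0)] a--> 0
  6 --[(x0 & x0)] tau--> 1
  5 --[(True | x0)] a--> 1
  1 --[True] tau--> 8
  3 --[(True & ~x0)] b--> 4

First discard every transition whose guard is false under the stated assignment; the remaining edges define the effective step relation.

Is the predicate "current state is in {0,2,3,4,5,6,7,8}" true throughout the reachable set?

Safe = {0,2,3,4,5,6,7,8}
Reachable = {0,1,3,6,8}
  0: ✓
  1: outside
  3: ✓
  6: ✓
  8: ✓
reach 1 via b·a — violates

Answer: INVARIANT VIOLATED at state 1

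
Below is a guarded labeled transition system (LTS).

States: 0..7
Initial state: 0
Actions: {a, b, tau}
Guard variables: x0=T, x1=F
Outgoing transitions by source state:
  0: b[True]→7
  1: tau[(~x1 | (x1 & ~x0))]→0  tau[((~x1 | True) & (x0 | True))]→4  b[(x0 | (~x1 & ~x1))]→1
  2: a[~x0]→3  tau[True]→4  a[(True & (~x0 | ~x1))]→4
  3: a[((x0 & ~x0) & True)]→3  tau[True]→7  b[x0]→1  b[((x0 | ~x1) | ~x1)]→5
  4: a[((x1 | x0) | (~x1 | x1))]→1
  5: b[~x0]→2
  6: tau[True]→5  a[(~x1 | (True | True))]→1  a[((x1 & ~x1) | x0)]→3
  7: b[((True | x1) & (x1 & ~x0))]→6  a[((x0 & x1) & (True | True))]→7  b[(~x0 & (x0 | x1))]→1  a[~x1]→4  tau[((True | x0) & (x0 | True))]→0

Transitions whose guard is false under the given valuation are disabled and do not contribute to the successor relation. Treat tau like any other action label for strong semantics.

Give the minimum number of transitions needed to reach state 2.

Answer: UNREACHABLE

Trace:
Breadth-first toward 2:
  Layer 0: {0}
  Layer 1: {7}
  Layer 2: {4}
  Layer 3: {1}
2 never appears.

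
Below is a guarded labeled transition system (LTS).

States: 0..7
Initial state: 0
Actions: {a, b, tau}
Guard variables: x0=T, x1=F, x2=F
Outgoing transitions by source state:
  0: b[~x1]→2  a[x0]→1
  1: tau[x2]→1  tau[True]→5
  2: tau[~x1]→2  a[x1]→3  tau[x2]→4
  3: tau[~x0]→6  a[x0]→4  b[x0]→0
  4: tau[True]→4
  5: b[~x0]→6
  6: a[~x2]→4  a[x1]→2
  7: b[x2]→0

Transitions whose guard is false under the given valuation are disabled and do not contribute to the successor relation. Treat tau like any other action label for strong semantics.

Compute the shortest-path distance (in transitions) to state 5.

Answer: 2

Trace:
Breadth-first toward 5:
  L0 = {0}
  L1 = {1,2}
  L2 = {5}
5 enters at depth 2; path a·tau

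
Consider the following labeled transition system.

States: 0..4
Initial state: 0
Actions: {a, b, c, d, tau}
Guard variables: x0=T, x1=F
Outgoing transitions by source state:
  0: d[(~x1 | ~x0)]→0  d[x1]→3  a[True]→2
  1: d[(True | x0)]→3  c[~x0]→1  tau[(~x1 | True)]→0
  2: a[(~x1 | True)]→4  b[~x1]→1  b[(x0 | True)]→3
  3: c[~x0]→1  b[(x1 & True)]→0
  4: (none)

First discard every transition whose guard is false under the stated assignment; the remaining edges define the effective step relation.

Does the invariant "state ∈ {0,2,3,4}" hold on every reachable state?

Answer: INVARIANT VIOLATED at state 1

Working:
Inv-set: {0,2,3,4}
Reach set: {0,1,2,3,4}
  0: safe
  1: ✗ unsafe
  2: safe
  3: safe
  4: safe
reach 1 via a·b — violates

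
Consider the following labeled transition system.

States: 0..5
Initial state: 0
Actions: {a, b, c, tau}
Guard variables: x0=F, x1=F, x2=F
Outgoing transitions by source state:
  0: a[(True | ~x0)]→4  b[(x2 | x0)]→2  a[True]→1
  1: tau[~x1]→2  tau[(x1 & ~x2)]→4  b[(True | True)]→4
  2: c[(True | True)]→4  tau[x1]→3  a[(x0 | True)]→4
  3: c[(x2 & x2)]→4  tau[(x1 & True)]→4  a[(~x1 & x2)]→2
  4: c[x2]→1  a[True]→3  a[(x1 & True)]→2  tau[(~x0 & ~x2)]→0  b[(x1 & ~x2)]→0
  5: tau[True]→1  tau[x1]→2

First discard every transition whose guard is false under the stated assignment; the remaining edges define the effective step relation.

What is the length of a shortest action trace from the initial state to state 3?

Answer: 2

Analysis:
BFS to 3:
  Layer 0: {0}
  Layer 1: {1,4}
  Layer 2: {2,3}
depth(3)=2, e.g. a·a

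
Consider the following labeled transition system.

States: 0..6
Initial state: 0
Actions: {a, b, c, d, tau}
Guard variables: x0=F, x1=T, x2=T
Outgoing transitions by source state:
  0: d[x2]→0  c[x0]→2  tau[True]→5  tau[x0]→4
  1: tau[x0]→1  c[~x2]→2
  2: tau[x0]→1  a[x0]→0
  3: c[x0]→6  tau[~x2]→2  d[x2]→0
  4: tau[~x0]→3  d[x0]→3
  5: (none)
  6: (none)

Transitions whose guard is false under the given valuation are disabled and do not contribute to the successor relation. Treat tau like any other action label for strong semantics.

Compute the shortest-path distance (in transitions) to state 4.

Answer: UNREACHABLE

Trace:
Breadth-first toward 4:
  Layer 0: {0}
  Layer 1: {5}
4 never appears.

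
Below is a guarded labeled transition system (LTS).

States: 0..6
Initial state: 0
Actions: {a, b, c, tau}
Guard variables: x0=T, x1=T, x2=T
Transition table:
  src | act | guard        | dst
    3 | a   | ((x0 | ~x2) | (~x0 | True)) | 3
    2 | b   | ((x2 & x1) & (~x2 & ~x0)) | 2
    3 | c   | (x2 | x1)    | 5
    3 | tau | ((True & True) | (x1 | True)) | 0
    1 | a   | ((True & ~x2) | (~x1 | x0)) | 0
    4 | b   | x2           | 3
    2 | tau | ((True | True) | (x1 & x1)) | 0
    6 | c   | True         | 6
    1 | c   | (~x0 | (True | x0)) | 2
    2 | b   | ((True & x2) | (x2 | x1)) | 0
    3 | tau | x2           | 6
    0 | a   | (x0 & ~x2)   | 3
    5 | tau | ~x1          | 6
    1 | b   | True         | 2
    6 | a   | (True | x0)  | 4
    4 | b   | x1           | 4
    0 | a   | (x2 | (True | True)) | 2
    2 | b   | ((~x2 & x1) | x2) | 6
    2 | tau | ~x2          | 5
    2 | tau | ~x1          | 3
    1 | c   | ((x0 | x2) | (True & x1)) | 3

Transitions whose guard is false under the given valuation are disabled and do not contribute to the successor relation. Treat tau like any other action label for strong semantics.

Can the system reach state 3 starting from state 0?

Answer: REACHABLE

Working:
Guard filter leaves 16 enabled edge(s).
depth 0: {0}
depth 1: {2}  total {0,2}
depth 2: {6}  total {0,2,6}
depth 3: {4}  total {0,2,4,6}
depth 4: {3}  total {0,2,3,4,6}
depth 5: {5}  total {0,2,3,4,5,6}
Reachable = {0,2,3,4,5,6}
Path to 3: a·b·a·b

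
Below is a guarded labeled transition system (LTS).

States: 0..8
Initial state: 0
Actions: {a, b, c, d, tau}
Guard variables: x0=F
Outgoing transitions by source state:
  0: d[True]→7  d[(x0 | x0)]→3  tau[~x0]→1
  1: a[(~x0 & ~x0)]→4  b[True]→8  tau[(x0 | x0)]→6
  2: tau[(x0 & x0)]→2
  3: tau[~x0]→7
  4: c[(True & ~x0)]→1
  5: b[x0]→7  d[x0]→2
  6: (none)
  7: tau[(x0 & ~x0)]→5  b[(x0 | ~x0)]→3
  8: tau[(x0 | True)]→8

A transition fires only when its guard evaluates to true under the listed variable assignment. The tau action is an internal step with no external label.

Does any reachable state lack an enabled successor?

Answer: DEADLOCK-FREE

Trace:
R = {0,1,3,4,7,8}
  0: d→7  tau→1  [deg 2]
  1: a→4  b→8  [deg 2]
  3: tau→7  [deg 1]
  4: c→1  [deg 1]
  7: b→3  [deg 1]
  8: tau→8  [deg 1]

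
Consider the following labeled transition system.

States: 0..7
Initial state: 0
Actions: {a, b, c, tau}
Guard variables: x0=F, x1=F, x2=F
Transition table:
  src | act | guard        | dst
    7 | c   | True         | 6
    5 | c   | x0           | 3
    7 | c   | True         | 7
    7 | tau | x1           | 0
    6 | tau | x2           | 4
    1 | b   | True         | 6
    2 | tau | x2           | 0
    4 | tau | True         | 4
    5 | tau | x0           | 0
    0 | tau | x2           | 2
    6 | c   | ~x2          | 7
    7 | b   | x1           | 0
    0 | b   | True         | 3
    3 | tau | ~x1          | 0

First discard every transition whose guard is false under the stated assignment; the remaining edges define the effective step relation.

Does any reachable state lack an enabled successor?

Answer: DEADLOCK-FREE

Trace:
Reachable = {0,3}
  0: b→3  [1 out]
  3: tau→0  [1 out]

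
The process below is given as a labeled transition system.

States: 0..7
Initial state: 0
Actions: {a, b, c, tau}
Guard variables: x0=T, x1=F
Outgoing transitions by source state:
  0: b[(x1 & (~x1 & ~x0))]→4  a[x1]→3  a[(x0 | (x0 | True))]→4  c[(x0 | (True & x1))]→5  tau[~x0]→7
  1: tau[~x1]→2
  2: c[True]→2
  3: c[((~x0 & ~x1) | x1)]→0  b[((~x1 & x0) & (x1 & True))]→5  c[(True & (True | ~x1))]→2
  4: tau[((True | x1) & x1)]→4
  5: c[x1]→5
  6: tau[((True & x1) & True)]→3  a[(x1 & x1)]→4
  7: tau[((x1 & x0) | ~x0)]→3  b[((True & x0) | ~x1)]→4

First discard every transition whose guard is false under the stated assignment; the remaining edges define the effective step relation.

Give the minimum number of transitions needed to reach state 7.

Breadth-first toward 7:
  Layer 0: {0}
  Layer 1: {4,5}
7 never appears.

Answer: UNREACHABLE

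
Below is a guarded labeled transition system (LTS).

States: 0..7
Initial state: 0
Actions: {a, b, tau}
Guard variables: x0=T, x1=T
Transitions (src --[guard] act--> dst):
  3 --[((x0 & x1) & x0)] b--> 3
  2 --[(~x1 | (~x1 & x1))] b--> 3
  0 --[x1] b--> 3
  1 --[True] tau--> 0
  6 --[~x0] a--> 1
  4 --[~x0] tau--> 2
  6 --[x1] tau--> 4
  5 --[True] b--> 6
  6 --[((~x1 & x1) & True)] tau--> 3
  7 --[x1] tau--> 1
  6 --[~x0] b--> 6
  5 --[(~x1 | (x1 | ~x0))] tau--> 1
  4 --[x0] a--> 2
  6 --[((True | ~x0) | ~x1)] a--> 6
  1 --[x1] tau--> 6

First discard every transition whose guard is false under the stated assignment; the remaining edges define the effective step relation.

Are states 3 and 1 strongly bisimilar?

Answer: NOT BISIMILAR

Working:
Refine partition for ~:
  π0 = {{0,1,2,3,4,5,6,7}}
  π1 = {{0,3},{1,7},{2},{4},{5},{6}}
  π2 = {{0,3},{1},{2},{4},{5},{6},{7}}
stable after 3 split(s): 7 block(s)
[3]={0,3}  [1]={1}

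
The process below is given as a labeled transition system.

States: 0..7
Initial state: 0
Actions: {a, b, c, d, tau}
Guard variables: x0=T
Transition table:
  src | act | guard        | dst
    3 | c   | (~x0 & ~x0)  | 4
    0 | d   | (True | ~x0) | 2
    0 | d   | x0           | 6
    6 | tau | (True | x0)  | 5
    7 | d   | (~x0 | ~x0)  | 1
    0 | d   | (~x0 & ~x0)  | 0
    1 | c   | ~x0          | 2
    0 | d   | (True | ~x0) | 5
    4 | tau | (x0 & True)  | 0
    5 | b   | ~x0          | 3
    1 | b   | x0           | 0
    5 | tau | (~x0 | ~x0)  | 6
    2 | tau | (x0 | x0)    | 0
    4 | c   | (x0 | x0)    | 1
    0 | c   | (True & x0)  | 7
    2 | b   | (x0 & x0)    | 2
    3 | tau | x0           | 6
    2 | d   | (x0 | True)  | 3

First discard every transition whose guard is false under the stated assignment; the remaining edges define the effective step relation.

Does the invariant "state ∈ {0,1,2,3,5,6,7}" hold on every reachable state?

Inv-set: {0,1,2,3,5,6,7}
Reach set: {0,2,3,5,6,7}
  0: ✓
  2: ✓
  3: ✓
  5: ✓
  6: ✓
  7: ✓

Answer: INVARIANT HOLDS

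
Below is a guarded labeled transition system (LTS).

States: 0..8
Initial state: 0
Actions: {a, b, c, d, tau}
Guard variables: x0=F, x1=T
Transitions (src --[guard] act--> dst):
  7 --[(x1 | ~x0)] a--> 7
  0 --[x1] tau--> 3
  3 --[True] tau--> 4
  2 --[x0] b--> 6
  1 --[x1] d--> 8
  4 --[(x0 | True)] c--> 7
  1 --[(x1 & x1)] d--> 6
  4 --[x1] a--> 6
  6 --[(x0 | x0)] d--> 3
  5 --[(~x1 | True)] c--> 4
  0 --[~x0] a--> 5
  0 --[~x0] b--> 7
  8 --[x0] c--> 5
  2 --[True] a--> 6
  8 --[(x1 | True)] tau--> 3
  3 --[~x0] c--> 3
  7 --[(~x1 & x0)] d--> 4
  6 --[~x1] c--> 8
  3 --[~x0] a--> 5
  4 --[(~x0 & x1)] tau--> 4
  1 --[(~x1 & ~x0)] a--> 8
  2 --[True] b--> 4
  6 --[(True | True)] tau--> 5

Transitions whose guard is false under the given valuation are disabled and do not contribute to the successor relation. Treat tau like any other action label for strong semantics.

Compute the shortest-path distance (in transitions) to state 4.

Answer: 2

Working:
Breadth-first toward 4:
  L0 = {0}
  L1 = {3,5,7}
  L2 = {4}
4 enters at depth 2; path a·c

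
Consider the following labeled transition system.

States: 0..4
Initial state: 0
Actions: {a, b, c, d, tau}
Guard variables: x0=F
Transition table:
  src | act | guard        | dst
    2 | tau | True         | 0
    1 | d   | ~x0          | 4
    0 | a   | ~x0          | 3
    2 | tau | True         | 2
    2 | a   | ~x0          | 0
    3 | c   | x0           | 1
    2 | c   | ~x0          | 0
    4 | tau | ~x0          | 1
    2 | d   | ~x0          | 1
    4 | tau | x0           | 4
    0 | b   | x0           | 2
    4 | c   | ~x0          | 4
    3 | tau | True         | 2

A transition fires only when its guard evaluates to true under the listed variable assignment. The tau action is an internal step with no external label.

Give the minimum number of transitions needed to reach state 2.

BFS to 2:
  Layer 0: {0}
  Layer 1: {3}
  Layer 2: {2}
depth(2)=2, e.g. a·tau

Answer: 2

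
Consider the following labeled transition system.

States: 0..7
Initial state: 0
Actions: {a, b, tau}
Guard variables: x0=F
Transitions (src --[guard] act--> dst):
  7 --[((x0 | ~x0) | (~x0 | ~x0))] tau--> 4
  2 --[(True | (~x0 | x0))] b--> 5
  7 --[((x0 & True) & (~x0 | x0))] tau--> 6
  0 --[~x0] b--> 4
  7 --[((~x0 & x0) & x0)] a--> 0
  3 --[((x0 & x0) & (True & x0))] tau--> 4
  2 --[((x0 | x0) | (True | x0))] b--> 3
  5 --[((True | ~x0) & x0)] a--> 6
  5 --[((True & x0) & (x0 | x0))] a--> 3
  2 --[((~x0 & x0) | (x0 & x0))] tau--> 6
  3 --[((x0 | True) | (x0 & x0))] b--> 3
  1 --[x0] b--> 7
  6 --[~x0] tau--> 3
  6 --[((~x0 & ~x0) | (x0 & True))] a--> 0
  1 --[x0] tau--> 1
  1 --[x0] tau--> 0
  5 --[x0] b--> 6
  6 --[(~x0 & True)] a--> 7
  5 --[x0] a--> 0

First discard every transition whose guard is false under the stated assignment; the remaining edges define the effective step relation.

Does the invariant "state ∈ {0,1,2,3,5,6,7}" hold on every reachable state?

Answer: INVARIANT VIOLATED at state 4

Trace:
Allowed set {0,1,2,3,5,6,7}
Reachable = {0,4}
  0: ok
  4: VIOLATES
counterexample path to 4: b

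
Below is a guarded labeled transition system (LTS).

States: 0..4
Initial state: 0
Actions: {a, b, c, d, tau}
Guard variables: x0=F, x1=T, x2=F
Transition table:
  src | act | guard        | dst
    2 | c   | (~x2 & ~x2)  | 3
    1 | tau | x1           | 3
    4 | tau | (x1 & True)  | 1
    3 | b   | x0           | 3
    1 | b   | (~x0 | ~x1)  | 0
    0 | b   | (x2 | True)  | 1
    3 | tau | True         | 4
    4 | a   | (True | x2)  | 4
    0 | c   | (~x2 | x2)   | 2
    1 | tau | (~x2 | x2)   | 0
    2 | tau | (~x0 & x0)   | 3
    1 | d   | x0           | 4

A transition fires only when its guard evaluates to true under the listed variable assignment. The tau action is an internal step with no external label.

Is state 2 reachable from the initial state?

After dropping false guards: 9 live edges.
Layer 0: {0}
Layer 1: {1,2}  cumulative {0,1,2}
Layer 2: {3}  cumulative {0,1,2,3}
Layer 3: {4}  cumulative {0,1,2,3,4}
Reach set: {0,1,2,3,4}
Path to 2: c

Answer: REACHABLE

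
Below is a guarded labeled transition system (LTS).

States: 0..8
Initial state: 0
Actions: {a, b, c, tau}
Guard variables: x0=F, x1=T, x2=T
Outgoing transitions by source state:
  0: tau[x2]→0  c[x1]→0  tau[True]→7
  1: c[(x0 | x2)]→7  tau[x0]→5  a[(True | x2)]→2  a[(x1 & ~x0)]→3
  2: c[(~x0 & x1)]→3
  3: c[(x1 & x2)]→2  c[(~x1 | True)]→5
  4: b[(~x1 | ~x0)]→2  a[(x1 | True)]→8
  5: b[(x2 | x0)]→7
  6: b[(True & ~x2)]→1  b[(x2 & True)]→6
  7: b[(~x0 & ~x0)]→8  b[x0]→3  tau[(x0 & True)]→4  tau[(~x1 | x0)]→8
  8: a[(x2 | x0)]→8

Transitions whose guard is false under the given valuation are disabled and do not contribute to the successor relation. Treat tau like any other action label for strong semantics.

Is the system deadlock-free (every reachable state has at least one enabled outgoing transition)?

Reachable = {0,7,8}
  0: c→0  tau→0  tau→7  [3 exit(s)]
  7: b→8  [1 exit(s)]
  8: a→8  [1 exit(s)]

Answer: DEADLOCK-FREE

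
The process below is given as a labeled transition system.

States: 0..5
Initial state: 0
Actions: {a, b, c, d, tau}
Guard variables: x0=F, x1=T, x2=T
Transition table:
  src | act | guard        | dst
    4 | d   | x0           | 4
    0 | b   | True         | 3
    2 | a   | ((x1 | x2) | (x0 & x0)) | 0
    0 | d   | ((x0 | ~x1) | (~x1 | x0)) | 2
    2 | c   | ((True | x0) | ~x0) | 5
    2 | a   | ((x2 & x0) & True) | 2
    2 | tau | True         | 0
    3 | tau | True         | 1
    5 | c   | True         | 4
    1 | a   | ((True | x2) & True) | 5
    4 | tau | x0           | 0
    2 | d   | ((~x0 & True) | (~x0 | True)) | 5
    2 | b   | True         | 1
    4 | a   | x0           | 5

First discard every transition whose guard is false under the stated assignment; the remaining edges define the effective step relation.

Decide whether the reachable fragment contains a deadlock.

Reach set: {0,1,3,4,5}
  0: b→3  [deg 1]
  1: a→5  [deg 1]
  3: tau→1  [deg 1]
  4: ∅  [deadlock]
  5: c→4  [deg 1]
witness 4: b·tau·a·c

Answer: DEADLOCK at state 4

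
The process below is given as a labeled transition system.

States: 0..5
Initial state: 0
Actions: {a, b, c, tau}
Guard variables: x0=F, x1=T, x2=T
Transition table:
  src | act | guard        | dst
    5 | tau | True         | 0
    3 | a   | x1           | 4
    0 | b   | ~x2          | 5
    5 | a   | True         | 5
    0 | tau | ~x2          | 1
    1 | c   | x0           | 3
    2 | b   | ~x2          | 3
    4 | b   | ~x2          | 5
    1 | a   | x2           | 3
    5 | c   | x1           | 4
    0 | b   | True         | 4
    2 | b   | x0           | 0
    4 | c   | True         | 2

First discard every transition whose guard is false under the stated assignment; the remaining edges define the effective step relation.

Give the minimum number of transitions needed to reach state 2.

Answer: 2

Trace:
BFS to 2:
  L0 = {0}
  L1 = {4}
  L2 = {2}
depth(2)=2, e.g. b·c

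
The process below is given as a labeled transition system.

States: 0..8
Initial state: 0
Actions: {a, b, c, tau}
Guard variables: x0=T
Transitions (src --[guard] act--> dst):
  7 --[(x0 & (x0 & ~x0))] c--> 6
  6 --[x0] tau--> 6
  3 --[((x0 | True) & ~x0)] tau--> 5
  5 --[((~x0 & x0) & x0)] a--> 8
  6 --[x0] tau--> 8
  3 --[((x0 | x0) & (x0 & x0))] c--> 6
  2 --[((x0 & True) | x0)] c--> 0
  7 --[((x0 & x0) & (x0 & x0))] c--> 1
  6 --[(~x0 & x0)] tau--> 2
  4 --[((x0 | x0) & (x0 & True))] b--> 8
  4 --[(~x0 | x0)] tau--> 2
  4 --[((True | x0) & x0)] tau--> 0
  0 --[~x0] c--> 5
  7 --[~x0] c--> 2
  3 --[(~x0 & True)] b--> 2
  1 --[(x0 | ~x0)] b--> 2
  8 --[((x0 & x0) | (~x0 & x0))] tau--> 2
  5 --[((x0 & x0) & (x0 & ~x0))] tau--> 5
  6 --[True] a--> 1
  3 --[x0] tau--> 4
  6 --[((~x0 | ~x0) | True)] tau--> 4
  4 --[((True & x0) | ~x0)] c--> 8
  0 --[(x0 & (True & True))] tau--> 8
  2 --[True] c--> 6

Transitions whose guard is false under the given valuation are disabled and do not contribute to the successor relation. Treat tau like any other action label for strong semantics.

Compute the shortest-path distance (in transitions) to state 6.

Layered search for 6:
  Layer 0: {0}
  Layer 1: {8}
  Layer 2: {2}
  Layer 3: {6}
depth(6)=3, e.g. tau·tau·c

Answer: 3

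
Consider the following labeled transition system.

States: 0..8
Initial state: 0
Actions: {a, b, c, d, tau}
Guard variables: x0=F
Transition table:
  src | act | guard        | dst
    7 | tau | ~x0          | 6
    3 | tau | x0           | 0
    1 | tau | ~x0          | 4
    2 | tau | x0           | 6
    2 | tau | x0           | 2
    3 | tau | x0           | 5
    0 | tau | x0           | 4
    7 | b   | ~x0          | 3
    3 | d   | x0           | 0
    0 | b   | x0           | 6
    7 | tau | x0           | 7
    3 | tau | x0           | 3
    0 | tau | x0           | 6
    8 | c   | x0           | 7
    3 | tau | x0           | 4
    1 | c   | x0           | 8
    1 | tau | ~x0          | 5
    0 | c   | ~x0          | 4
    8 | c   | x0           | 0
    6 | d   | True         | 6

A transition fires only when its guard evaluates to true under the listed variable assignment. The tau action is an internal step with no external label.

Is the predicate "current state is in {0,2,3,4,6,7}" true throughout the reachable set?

Answer: INVARIANT HOLDS

Trace:
Safe = {0,2,3,4,6,7}
Reachable = {0,4}
  0: ok
  4: ok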